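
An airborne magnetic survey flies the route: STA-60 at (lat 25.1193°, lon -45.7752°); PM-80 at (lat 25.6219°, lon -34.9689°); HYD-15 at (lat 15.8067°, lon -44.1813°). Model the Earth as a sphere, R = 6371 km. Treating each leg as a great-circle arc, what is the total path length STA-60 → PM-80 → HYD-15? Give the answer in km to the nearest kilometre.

STA-60→PM-80: c = 0.170594 rad, d = 1086.85 km
PM-80→HYD-15: c = 0.227770 rad, d = 1451.12 km
Total = 1086.85 + 1451.12 = 2537.97 km

2538 km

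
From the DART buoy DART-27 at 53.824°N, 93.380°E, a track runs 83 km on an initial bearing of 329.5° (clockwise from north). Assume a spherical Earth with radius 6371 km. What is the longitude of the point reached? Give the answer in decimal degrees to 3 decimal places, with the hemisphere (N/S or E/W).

92.728°E

δ = d/R = 83/6371 = 0.013028 rad
φ₂ = arcsin(sin φ₁ cos δ + cos φ₁ sin δ cos θ)
   = arcsin(0.80721·0.99992 + 0.59027·0.01303·0.86163) = 54.46541°
λ₂ = λ₁ + atan2(sin θ sin δ cos φ₁, cos δ − sin φ₁ sin φ₂) = 92.72817°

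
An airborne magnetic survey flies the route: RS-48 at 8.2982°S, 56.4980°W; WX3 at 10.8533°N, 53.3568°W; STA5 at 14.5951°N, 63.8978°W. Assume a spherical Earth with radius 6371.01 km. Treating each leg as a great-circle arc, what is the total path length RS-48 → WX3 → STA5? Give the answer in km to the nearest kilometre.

RS-48→WX3: c = 0.338679 rad, d = 2157.73 km
WX3→STA5: c = 0.190924 rad, d = 1216.38 km
Total = 2157.73 + 1216.38 = 3374.11 km

3374 km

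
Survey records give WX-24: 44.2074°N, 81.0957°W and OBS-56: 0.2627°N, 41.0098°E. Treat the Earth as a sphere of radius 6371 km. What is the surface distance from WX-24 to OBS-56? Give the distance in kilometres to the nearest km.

12476 km

Δφ = -43.9447°,  Δλ = 122.1055°
a = sin²(Δφ/2) + cos φ₁ cos φ₂ sin²(Δλ/2) = 0.688887
c = 2·arcsin(√a) = 1.958188 rad = 112.1959°
d = R·c = 6371 × 1.958188 = 12475.6 km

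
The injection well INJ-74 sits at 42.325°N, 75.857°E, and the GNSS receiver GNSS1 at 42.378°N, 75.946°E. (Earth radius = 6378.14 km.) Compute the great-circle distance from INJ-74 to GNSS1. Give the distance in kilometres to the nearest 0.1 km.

9.4 km

Δφ = 0.0530°,  Δλ = 0.0890°
a = sin²(Δφ/2) + cos φ₁ cos φ₂ sin²(Δλ/2) = 0.000001
c = 2·arcsin(√a) = 0.001474 rad = 0.0845°
d = R·c = 6378.14 × 0.001474 = 9.4 km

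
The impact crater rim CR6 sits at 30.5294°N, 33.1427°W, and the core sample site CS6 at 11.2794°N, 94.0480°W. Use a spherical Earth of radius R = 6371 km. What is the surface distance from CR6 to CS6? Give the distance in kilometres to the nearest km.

Δφ = -19.2500°,  Δλ = -60.9053°
a = sin²(Δφ/2) + cos φ₁ cos φ₂ sin²(Δλ/2) = 0.244944
c = 2·arcsin(√a) = 1.035481 rad = 59.3287°
d = R·c = 6371 × 1.035481 = 6597.1 km

6597 km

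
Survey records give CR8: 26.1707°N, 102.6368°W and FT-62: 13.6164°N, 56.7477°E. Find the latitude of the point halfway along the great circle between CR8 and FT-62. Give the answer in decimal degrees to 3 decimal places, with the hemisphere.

Bx = cos φ₂ cos Δλ = -0.909658,  By = cos φ₂ sin Δλ = 0.342199
φₘ = atan2(sin φ₁ + sin φ₂, √((cos φ₁ + Bx)² + By²)) = 63.15231°
λₘ = λ₁ + atan2(By, cos φ₁ + Bx) = -10.59936°

63.152°N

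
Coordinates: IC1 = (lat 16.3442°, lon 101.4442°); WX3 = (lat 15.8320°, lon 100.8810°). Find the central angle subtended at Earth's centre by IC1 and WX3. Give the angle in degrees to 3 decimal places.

0.745°

Δφ = -0.5122°,  Δλ = -0.5632°
a = sin²(Δφ/2) + cos φ₁ cos φ₂ sin²(Δλ/2) = 0.000042
c = 2·arcsin(√a) = 0.013005 rad = 0.7451°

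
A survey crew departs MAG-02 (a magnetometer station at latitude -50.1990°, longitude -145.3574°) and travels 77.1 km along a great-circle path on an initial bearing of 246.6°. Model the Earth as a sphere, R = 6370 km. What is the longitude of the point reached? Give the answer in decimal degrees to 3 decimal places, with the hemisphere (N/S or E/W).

δ = d/R = 77.1/6370 = 0.012104 rad
φ₂ = arcsin(sin φ₁ cos δ + cos φ₁ sin δ cos θ)
   = arcsin(-0.76827·0.99993 + 0.64012·0.01210·-0.39715) = -50.47014°
λ₂ = λ₁ + atan2(sin θ sin δ cos φ₁, cos δ − sin φ₁ sin φ₂) = -146.35738°

146.357°W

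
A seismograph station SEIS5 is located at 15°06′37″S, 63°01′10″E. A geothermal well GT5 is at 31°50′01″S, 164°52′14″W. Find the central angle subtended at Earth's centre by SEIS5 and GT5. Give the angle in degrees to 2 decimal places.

SEIS5: φ = -15.11028°, λ = +63.01944°
GT5: φ = -31.83361°, λ = -164.87056°
Δφ = -16.7233°,  Δλ = 132.1100°
a = sin²(Δφ/2) + cos φ₁ cos φ₂ sin²(Δλ/2) = 0.706251
c = 2·arcsin(√a) = 1.995994 rad = 114.3621°

114.36°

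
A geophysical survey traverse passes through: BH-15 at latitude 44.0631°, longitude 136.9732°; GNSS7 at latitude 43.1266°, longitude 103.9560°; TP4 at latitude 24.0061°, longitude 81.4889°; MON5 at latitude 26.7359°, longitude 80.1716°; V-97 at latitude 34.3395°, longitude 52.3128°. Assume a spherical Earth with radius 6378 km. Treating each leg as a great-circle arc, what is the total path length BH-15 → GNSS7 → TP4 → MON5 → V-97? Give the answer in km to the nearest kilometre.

8729 km

BH-15→GNSS7: c = 0.414862 rad, d = 2645.99 km
GNSS7→TP4: c = 0.464094 rad, d = 2959.99 km
TP4→MON5: c = 0.051975 rad, d = 331.49 km
MON5→V-97: c = 0.437674 rad, d = 2791.48 km
Total = 2645.99 + 2959.99 + 331.49 + 2791.48 = 8728.96 km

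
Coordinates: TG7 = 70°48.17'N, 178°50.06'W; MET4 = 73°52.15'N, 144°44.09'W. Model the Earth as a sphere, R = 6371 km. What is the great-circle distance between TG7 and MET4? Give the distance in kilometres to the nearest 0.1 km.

1181.2 km

TG7: φ = +70.80283°, λ = -178.83433°
MET4: φ = +73.86917°, λ = -144.73483°
Δφ = 3.0663°,  Δλ = 34.0995°
a = sin²(Δφ/2) + cos φ₁ cos φ₂ sin²(Δλ/2) = 0.008570
c = 2·arcsin(√a) = 0.185409 rad = 10.6232°
d = R·c = 6371 × 0.185409 = 1181.2 km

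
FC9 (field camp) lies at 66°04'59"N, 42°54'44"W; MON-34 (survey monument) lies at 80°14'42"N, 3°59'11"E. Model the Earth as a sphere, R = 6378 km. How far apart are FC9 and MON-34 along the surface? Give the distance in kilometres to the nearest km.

FC9: φ = +66.08306°, λ = -42.91222°
MON-34: φ = +80.24500°, λ = +3.98639°
Δφ = 14.1619°,  Δλ = 46.8986°
a = sin²(Δφ/2) + cos φ₁ cos φ₂ sin²(Δλ/2) = 0.026074
c = 2·arcsin(√a) = 0.324366 rad = 18.5848°
d = R·c = 6378 × 0.324366 = 2068.8 km

2069 km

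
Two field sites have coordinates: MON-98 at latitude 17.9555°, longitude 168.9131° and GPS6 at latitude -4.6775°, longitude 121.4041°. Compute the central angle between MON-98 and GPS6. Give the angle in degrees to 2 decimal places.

Δφ = -22.6330°,  Δλ = -47.5090°
a = sin²(Δφ/2) + cos φ₁ cos φ₂ sin²(Δλ/2) = 0.192352
c = 2·arcsin(√a) = 0.908034 rad = 52.0265°

52.03°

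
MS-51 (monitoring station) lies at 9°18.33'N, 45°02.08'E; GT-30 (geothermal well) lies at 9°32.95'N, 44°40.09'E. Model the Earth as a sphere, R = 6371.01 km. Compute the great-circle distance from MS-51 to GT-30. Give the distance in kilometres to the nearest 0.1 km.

48.5 km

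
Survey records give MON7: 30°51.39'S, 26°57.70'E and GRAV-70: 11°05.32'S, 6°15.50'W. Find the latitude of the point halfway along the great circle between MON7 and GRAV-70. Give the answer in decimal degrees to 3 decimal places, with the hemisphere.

MON7: φ = -30.85650°, λ = +26.96167°
GRAV-70: φ = -11.08867°, λ = -6.25833°
Bx = cos φ₂ cos Δλ = 0.820955,  By = cos φ₂ sin Δλ = -0.537627
φₘ = atan2(sin φ₁ + sin φ₂, √((cos φ₁ + Bx)² + By²)) = -21.79780°
λₘ = λ₁ + atan2(By, cos φ₁ + Bx) = 9.21030°

21.798°S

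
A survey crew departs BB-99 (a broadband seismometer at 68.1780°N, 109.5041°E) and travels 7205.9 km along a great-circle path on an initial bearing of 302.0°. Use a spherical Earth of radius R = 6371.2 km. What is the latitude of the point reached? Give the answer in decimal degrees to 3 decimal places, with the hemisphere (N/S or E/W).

34.993°N

δ = d/R = 7205.9/6371.2 = 1.131011 rad
φ₂ = arcsin(sin φ₁ cos δ + cos φ₁ sin δ cos θ)
   = arcsin(0.92834·0.42574 + 0.37172·0.90484·0.52992) = 34.99303°
λ₂ = λ₁ + atan2(sin θ sin δ cos φ₁, cos δ − sin φ₁ sin φ₂) = -0.99423°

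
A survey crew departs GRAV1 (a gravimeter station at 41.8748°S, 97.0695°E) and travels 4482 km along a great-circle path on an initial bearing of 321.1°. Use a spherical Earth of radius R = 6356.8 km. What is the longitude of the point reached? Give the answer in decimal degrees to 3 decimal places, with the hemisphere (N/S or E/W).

72.826°E

δ = d/R = 4482/6356.8 = 0.705072 rad
φ₂ = arcsin(sin φ₁ cos δ + cos φ₁ sin δ cos θ)
   = arcsin(-0.66751·0.76157 + 0.74461·0.64809·0.77824) = -7.63095°
λ₂ = λ₁ + atan2(sin θ sin δ cos φ₁, cos δ − sin φ₁ sin φ₂) = 72.82621°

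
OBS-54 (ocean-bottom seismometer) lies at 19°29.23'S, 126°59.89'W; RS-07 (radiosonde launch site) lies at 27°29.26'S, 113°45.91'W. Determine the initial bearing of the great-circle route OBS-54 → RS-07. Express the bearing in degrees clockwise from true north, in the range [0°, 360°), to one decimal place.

125.9°

OBS-54: φ = -19.48717°, λ = -126.99817°
RS-07: φ = -27.48767°, λ = -113.76517°
Δλ = 13.2330°
y = sin Δλ · cos φ₂ = 0.203070
x = cos φ₁ sin φ₂ − sin φ₁ cos φ₂ cos Δλ = -0.147040
θ = atan2(y, x) = 125.9077° → 125.9077° (mod 360°)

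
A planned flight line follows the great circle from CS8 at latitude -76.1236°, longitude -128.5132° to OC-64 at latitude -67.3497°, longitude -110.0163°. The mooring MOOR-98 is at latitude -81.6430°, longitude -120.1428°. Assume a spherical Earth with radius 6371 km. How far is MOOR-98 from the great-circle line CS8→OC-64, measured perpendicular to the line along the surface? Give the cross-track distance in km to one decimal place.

δ₁₃ = central angle CS8→MOOR-98 = 0.100118 rad  (haversine)
θ₁₃ = bearing CS8→MOOR-98 = 167.779°,  θ₁₂ = bearing CS8→OC-64 = 42.524°
dₓₜ = R·arcsin(sin δ₁₃ · sin(θ₁₃ − θ₁₂)) = 6371·arcsin(0.09995·sin(125.256°)) = 520.569 km
|dₓₜ| = 520.569 km

520.6 km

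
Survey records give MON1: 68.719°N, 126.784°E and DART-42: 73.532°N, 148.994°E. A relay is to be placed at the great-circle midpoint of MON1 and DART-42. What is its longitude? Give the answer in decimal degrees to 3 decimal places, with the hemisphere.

136.507°E

Bx = cos φ₂ cos Δλ = 0.262447,  By = cos φ₂ sin Δλ = 0.107156
φₘ = atan2(sin φ₁ + sin φ₂, √((cos φ₁ + Bx)² + By²)) = 71.44950°
λₘ = λ₁ + atan2(By, cos φ₁ + Bx) = 136.50681°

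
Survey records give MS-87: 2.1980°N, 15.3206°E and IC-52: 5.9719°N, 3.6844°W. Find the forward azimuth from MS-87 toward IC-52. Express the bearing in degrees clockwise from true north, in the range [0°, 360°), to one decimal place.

281.8°

Δλ = -19.0050°
y = sin Δλ · cos φ₂ = -0.323883
x = cos φ₁ sin φ₂ − sin φ₁ cos φ₂ cos Δλ = 0.067899
θ = atan2(y, x) = -78.1600° → 281.8400° (mod 360°)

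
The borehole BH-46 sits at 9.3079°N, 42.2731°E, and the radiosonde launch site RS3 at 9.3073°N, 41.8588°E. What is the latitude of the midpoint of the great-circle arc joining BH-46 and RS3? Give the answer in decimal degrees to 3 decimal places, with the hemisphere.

9.308°N

Bx = cos φ₂ cos Δλ = 0.986809,  By = cos φ₂ sin Δλ = -0.007136
φₘ = atan2(sin φ₁ + sin φ₂, √((cos φ₁ + Bx)² + By²)) = 9.30766°
λₘ = λ₁ + atan2(By, cos φ₁ + Bx) = 42.06595°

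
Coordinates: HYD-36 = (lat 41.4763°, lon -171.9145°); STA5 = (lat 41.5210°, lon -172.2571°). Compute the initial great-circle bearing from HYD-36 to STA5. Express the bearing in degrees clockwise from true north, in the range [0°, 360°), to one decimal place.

280.0°

Δλ = -0.3426°
y = sin Δλ · cos φ₂ = -0.004477
x = cos φ₁ sin φ₂ − sin φ₁ cos φ₂ cos Δλ = 0.000789
θ = atan2(y, x) = -80.0046° → 279.9954° (mod 360°)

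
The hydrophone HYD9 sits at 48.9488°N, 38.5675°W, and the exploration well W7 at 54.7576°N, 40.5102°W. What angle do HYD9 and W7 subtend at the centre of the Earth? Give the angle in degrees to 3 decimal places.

5.931°

Δφ = 5.8088°,  Δλ = -1.9427°
a = sin²(Δφ/2) + cos φ₁ cos φ₂ sin²(Δλ/2) = 0.002676
c = 2·arcsin(√a) = 0.103513 rad = 5.9308°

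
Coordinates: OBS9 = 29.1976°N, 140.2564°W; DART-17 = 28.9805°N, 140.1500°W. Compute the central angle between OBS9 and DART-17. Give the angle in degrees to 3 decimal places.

0.236°

Δφ = -0.2171°,  Δλ = 0.1064°
a = sin²(Δφ/2) + cos φ₁ cos φ₂ sin²(Δλ/2) = 0.000004
c = 2·arcsin(√a) = 0.004122 rad = 0.2362°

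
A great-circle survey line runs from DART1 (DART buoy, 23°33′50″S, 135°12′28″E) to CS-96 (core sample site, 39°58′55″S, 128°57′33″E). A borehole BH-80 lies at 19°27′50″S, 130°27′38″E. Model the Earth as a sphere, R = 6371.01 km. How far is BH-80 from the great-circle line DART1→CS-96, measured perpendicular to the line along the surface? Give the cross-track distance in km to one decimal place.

DART1: φ = -23.56389°, λ = +135.20778°
CS-96: φ = -39.98194°, λ = +128.95917°
BH-80: φ = -19.46389°, λ = +130.46056°
δ₁₃ = central angle DART1→BH-80 = 0.105157 rad  (haversine)
θ₁₃ = bearing DART1→BH-80 = 311.978°,  θ₁₂ = bearing DART1→CS-96 = 196.340°
dₓₜ = R·arcsin(sin δ₁₃ · sin(θ₁₃ − θ₁₂)) = 6371.01·arcsin(0.10496·sin(115.638°)) = 603.792 km
|dₓₜ| = 603.792 km

603.8 km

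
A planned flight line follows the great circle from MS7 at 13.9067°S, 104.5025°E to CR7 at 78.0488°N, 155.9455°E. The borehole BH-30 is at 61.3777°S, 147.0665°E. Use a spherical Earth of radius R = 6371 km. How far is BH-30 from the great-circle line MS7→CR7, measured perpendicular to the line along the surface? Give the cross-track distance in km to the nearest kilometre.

2936 km

δ₁₃ = central angle MS7→BH-30 = 0.984298 rad  (haversine)
θ₁₃ = bearing MS7→BH-30 = 157.105°,  θ₁₂ = bearing MS7→CR7 = 9.376°
dₓₜ = R·arcsin(sin δ₁₃ · sin(θ₁₃ − θ₁₂)) = 6371·arcsin(0.83288·sin(147.729°)) = 2935.995 km
|dₓₜ| = 2935.995 km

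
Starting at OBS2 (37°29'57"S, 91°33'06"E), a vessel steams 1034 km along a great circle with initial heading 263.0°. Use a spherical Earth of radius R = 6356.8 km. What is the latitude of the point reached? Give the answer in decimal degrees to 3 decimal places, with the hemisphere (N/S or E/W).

38.052°S

OBS2: φ = -37.49917°, λ = +91.55167°
δ = d/R = 1034/6356.8 = 0.162660 rad
φ₂ = arcsin(sin φ₁ cos δ + cos φ₁ sin δ cos θ)
   = arcsin(-0.60875·0.98680 + 0.79336·0.16194·-0.12187) = -38.05169°
λ₂ = λ₁ + atan2(sin θ sin δ cos φ₁, cos δ − sin φ₁ sin φ₂) = 79.77355°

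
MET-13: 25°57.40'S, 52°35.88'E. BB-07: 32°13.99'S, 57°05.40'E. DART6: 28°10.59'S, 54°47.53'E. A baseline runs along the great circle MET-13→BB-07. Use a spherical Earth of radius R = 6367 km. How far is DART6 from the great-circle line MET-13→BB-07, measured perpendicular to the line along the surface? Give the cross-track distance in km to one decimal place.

56.5 km

MET-13: φ = -25.95667°, λ = +52.59800°
BB-07: φ = -32.23317°, λ = +57.09000°
DART6: φ = -28.17650°, λ = +54.79217°
δ₁₃ = central angle MET-13→DART6 = 0.051611 rad  (haversine)
θ₁₃ = bearing MET-13→DART6 = 139.140°,  θ₁₂ = bearing MET-13→BB-07 = 149.047°
dₓₜ = R·arcsin(sin δ₁₃ · sin(θ₁₃ − θ₁₂)) = 6367·arcsin(0.05159·sin(-9.907°)) = -56.511 km
|dₓₜ| = 56.511 km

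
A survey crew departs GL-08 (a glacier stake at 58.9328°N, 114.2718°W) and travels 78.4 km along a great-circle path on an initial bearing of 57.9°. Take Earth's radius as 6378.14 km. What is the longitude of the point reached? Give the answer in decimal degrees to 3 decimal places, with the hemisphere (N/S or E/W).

113.103°W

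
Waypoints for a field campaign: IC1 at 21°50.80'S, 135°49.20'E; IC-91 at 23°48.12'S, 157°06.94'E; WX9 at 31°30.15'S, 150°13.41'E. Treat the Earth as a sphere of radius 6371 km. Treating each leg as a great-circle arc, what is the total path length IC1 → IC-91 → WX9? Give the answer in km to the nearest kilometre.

3283 km

IC1: φ = -21.84667°, λ = +135.82000°
IC-91: φ = -23.80200°, λ = +157.11567°
WX9: φ = -31.50250°, λ = +150.22350°
IC1→IC-91: c = 0.343948 rad, d = 2191.29 km
IC-91→WX9: c = 0.171412 rad, d = 1092.07 km
Total = 2191.29 + 1092.07 = 3283.36 km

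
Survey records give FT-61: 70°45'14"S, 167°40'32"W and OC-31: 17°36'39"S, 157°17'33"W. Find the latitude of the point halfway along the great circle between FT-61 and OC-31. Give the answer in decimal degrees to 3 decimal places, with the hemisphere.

44.272°S

FT-61: φ = -70.75389°, λ = -167.67556°
OC-31: φ = -17.61083°, λ = -157.29250°
Bx = cos φ₂ cos Δλ = 0.937526,  By = cos φ₂ sin Δλ = 0.171782
φₘ = atan2(sin φ₁ + sin φ₂, √((cos φ₁ + Bx)² + By²)) = -44.27218°
λₘ = λ₁ + atan2(By, cos φ₁ + Bx) = -159.95531°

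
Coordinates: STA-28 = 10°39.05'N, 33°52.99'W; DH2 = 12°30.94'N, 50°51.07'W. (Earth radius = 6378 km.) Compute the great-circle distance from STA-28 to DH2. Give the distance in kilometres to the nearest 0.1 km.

STA-28: φ = +10.65083°, λ = -33.88317°
DH2: φ = +12.51567°, λ = -50.85117°
Δφ = 1.8648°,  Δλ = -16.9680°
a = sin²(Δφ/2) + cos φ₁ cos φ₂ sin²(Δλ/2) = 0.021148
c = 2·arcsin(√a) = 0.291879 rad = 16.7234°
d = R·c = 6378 × 0.291879 = 1861.6 km

1861.6 km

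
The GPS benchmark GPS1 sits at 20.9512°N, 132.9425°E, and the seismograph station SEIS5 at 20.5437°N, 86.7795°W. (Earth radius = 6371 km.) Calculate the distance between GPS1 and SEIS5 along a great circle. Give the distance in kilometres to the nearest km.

Δφ = -0.4075°,  Δλ = 140.2780°
a = sin²(Δφ/2) + cos φ₁ cos φ₂ sin²(Δλ/2) = 0.773571
c = 2·arcsin(√a) = 2.149741 rad = 123.1711°
d = R·c = 6371 × 2.149741 = 13696.0 km

13696 km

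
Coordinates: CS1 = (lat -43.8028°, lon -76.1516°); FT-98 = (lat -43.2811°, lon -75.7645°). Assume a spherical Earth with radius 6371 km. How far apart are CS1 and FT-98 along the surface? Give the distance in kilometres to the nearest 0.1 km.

65.9 km

Δφ = 0.5217°,  Δλ = 0.3871°
a = sin²(Δφ/2) + cos φ₁ cos φ₂ sin²(Δλ/2) = 0.000027
c = 2·arcsin(√a) = 0.010339 rad = 0.5924°
d = R·c = 6371 × 0.010339 = 65.9 km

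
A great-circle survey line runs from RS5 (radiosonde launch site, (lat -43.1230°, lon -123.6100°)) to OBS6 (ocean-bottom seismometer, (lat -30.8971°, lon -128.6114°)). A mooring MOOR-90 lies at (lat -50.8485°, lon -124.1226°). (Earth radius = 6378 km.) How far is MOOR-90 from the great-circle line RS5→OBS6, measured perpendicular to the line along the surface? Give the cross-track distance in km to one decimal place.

322.4 km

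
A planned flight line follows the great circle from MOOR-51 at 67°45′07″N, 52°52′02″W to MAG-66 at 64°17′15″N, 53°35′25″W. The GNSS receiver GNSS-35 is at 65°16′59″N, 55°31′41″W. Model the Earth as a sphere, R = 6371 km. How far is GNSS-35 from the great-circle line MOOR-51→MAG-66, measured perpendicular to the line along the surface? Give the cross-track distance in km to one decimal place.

MOOR-51: φ = +67.75194°, λ = -52.86722°
MAG-66: φ = +64.28750°, λ = -53.59028°
GNSS-35: φ = +65.28306°, λ = -55.52806°
δ₁₃ = central angle MOOR-51→GNSS-35 = 0.046886 rad  (haversine)
θ₁₃ = bearing MOOR-51→GNSS-35 = 204.467°,  θ₁₂ = bearing MOOR-51→MAG-66 = 185.180°
dₓₜ = R·arcsin(sin δ₁₃ · sin(θ₁₃ − θ₁₂)) = 6371·arcsin(0.04687·sin(19.287°)) = 98.632 km
|dₓₜ| = 98.632 km

98.6 km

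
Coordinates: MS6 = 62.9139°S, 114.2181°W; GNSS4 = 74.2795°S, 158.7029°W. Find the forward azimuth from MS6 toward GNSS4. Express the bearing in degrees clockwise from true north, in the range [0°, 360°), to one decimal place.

215.5°

Δλ = -44.4848°
y = sin Δλ · cos φ₂ = -0.189856
x = cos φ₁ sin φ₂ − sin φ₁ cos φ₂ cos Δλ = -0.266196
θ = atan2(y, x) = -144.5028° → 215.4972° (mod 360°)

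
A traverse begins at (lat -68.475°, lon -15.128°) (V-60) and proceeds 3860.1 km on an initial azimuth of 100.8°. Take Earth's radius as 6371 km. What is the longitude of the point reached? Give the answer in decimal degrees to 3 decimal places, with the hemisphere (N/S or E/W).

54.988°E

δ = d/R = 3860.1/6371 = 0.605886 rad
φ₂ = arcsin(sin φ₁ cos δ + cos φ₁ sin δ cos θ)
   = arcsin(-0.93026·0.82200 + 0.36691·0.56949·-0.18738) = -53.49674°
λ₂ = λ₁ + atan2(sin θ sin δ cos φ₁, cos δ − sin φ₁ sin φ₂) = 54.98775°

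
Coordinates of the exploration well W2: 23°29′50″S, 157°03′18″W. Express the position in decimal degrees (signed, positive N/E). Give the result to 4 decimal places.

lat: 23.4972° S → -23.4972°
lon: 157.0550° W → -157.0550°

-23.4972°, -157.0550°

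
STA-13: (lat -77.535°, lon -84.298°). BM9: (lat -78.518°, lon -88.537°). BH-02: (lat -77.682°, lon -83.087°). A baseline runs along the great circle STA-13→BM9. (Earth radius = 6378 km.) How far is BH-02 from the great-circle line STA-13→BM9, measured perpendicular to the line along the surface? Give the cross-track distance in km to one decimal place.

δ₁₃ = central angle STA-13→BH-02 = 0.005211 rad  (haversine)
θ₁₃ = bearing STA-13→BH-02 = 120.086°,  θ₁₂ = bearing STA-13→BM9 = 219.757°
dₓₜ = R·arcsin(sin δ₁₃ · sin(θ₁₃ − θ₁₂)) = 6378·arcsin(0.00521·sin(-99.671°)) = -32.762 km
|dₓₜ| = 32.762 km

32.8 km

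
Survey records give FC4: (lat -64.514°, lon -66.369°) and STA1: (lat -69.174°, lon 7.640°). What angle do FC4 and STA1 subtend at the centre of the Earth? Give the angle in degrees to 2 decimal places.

27.64°

Δφ = -4.6600°,  Δλ = 74.0090°
a = sin²(Δφ/2) + cos φ₁ cos φ₂ sin²(Δλ/2) = 0.057071
c = 2·arcsin(√a) = 0.482458 rad = 27.6428°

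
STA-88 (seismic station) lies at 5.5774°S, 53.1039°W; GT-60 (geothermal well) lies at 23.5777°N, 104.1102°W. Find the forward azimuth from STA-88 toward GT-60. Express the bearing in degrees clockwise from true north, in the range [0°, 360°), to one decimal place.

Δλ = -51.0063°
y = sin Δλ · cos φ₂ = -0.712332
x = cos φ₁ sin φ₂ − sin φ₁ cos φ₂ cos Δλ = 0.454149
θ = atan2(y, x) = -57.4804° → 302.5196° (mod 360°)

302.5°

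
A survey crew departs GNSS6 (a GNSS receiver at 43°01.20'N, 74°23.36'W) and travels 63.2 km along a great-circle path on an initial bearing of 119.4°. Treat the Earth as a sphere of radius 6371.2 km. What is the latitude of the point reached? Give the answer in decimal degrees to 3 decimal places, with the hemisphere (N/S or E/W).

GNSS6: φ = +43.02000°, λ = -74.38933°
δ = d/R = 63.2/6371.2 = 0.009920 rad
φ₂ = arcsin(sin φ₁ cos δ + cos φ₁ sin δ cos θ)
   = arcsin(0.68225·0.99995 + 0.73112·0.00992·-0.49090) = 42.73901°
λ₂ = λ₁ + atan2(sin θ sin δ cos φ₁, cos δ − sin φ₁ sin φ₂) = -73.71514°

42.739°N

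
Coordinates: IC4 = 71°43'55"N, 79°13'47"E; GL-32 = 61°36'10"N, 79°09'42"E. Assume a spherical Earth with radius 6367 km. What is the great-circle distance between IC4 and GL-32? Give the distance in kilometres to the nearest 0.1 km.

1125.6 km

IC4: φ = +71.73194°, λ = +79.22972°
GL-32: φ = +61.60278°, λ = +79.16167°
Δφ = -10.1292°,  Δλ = -0.0681°
a = sin²(Δφ/2) + cos φ₁ cos φ₂ sin²(Δλ/2) = 0.007793
c = 2·arcsin(√a) = 0.176788 rad = 10.1292°
d = R·c = 6367 × 0.176788 = 1125.6 km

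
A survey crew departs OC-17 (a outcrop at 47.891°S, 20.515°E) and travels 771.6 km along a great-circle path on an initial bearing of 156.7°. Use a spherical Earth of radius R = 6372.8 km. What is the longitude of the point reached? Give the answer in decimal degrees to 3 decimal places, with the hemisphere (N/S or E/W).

δ = d/R = 771.6/6372.8 = 0.121077 rad
φ₂ = arcsin(sin φ₁ cos δ + cos φ₁ sin δ cos θ)
   = arcsin(-0.74187·0.99268 + 0.67054·0.12078·-0.91845) = -54.17648°
λ₂ = λ₁ + atan2(sin θ sin δ cos φ₁, cos δ − sin φ₁ sin φ₂) = 25.19700°

25.197°E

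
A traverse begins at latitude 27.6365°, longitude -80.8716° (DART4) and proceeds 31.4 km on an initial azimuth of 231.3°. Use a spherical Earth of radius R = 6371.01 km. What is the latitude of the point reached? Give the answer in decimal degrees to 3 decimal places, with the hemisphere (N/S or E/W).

27.460°N

δ = d/R = 31.4/6371.01 = 0.004929 rad
φ₂ = arcsin(sin φ₁ cos δ + cos φ₁ sin δ cos θ)
   = arcsin(0.46386·0.99999 + 0.88591·0.00493·-0.62524) = 27.45972°
λ₂ = λ₁ + atan2(sin θ sin δ cos φ₁, cos δ − sin φ₁ sin φ₂) = -81.11996°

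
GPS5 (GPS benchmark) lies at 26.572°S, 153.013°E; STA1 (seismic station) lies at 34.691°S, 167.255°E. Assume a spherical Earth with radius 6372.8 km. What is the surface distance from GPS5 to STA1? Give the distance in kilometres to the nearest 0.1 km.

Δφ = -8.1190°,  Δλ = 14.2420°
a = sin²(Δφ/2) + cos φ₁ cos φ₂ sin²(Δλ/2) = 0.016312
c = 2·arcsin(√a) = 0.256140 rad = 14.6757°
d = R·c = 6372.8 × 0.256140 = 1632.3 km

1632.3 km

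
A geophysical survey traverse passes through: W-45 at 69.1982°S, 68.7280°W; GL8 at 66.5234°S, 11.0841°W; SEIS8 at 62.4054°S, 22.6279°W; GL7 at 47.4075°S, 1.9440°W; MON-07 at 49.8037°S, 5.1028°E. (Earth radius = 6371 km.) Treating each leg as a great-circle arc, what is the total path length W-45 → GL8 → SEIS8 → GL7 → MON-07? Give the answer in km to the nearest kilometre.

5750 km

W-45→GL8: c = 0.367721 rad, d = 2342.75 km
GL8→SEIS8: c = 0.112438 rad, d = 716.34 km
SEIS8→GL7: c = 0.330967 rad, d = 2108.59 km
GL7→MON-07: c = 0.091398 rad, d = 582.29 km
Total = 2342.75 + 716.34 + 2108.59 + 582.29 = 5749.97 km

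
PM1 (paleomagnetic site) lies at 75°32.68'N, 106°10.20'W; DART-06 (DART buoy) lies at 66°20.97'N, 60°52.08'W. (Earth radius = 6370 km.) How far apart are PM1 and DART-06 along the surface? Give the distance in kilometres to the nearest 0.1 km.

1865.0 km

PM1: φ = +75.54467°, λ = -106.17000°
DART-06: φ = +66.34950°, λ = -60.86800°
Δφ = -9.1952°,  Δλ = 45.3020°
a = sin²(Δφ/2) + cos φ₁ cos φ₂ sin²(Δλ/2) = 0.021277
c = 2·arcsin(√a) = 0.292779 rad = 16.7750°
d = R·c = 6370 × 0.292779 = 1865.0 km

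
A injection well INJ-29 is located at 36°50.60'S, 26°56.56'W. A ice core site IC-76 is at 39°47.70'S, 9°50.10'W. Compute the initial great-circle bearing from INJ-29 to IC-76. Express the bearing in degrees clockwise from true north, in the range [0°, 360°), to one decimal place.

107.6°

INJ-29: φ = -36.84333°, λ = -26.94267°
IC-76: φ = -39.79500°, λ = -9.83500°
Δλ = 17.1077°
y = sin Δλ · cos φ₂ = 0.226021
x = cos φ₁ sin φ₂ − sin φ₁ cos φ₂ cos Δλ = -0.071879
θ = atan2(y, x) = 107.6416° → 107.6416° (mod 360°)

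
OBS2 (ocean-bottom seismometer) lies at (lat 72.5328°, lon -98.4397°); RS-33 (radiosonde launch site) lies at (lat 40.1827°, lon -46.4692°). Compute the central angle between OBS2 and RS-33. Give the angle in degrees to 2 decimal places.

Δφ = -32.3501°,  Δλ = 51.9705°
a = sin²(Δφ/2) + cos φ₁ cos φ₂ sin²(Δλ/2) = 0.121624
c = 2·arcsin(√a) = 0.712468 rad = 40.8214°

40.82°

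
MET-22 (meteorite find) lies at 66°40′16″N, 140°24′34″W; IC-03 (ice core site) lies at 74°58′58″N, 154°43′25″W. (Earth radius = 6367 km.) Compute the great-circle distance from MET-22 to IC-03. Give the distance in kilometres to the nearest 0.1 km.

1054.7 km

MET-22: φ = +66.67111°, λ = -140.40944°
IC-03: φ = +74.98278°, λ = -154.72361°
Δφ = 8.3117°,  Δλ = -14.3142°
a = sin²(Δφ/2) + cos φ₁ cos φ₂ sin²(Δλ/2) = 0.006845
c = 2·arcsin(√a) = 0.165653 rad = 9.4912°
d = R·c = 6367 × 0.165653 = 1054.7 km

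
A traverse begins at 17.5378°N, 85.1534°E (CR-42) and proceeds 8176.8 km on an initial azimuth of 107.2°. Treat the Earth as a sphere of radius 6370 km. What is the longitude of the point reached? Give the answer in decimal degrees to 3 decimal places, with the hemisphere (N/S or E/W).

153.945°E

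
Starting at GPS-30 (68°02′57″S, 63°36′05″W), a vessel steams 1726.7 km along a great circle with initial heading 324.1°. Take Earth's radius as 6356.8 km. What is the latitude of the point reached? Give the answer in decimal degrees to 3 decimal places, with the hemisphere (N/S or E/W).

54.317°S

GPS-30: φ = -68.04917°, λ = -63.60139°
δ = d/R = 1726.7/6356.8 = 0.271630 rad
φ₂ = arcsin(sin φ₁ cos δ + cos φ₁ sin δ cos θ)
   = arcsin(-0.92750·0.96333 + 0.37381·0.26830·0.81004) = -54.31686°
λ₂ = λ₁ + atan2(sin θ sin δ cos φ₁, cos δ − sin φ₁ sin φ₂) = -79.24867°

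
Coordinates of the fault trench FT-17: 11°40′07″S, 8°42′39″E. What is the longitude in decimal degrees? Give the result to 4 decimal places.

8.7108°E

8° + 42′/60 + 39″/3600 = 8 + 0.70000 + 0.01083 = 8.7108°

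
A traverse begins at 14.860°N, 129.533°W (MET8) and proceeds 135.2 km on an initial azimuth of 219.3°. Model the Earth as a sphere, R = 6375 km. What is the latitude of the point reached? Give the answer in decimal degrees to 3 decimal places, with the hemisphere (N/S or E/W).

13.918°N

δ = d/R = 135.2/6375 = 0.021208 rad
φ₂ = arcsin(sin φ₁ cos δ + cos φ₁ sin δ cos θ)
   = arcsin(0.25646·0.99978 + 0.96656·0.02121·-0.77384) = 13.91835°
λ₂ = λ₁ + atan2(sin θ sin δ cos φ₁, cos δ − sin φ₁ sin φ₂) = -130.32588°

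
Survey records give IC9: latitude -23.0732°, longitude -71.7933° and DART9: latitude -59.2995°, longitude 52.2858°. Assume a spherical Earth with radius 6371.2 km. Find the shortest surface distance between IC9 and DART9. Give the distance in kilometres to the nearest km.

9537 km

Δφ = -36.2263°,  Δλ = 124.0791°
a = sin²(Δφ/2) + cos φ₁ cos φ₂ sin²(Δλ/2) = 0.463107
c = 2·arcsin(√a) = 1.496944 rad = 85.7686°
d = R·c = 6371.2 × 1.496944 = 9537.3 km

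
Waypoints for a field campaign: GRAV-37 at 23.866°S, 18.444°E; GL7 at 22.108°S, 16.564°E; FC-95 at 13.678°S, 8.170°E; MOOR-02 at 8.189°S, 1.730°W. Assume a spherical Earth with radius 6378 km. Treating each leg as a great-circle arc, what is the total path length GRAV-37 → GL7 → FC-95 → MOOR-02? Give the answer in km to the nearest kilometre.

2809 km

GRAV-37→GL7: c = 0.043055 rad, d = 274.61 km
GL7→FC-95: c = 0.202572 rad, d = 1292.00 km
FC-95→MOOR-02: c = 0.194762 rad, d = 1242.19 km
Total = 274.61 + 1292.00 + 1242.19 = 2808.80 km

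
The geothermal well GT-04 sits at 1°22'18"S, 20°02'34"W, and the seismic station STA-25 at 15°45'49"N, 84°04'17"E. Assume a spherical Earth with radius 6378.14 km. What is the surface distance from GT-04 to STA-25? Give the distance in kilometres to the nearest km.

GT-04: φ = -1.37167°, λ = -20.04278°
STA-25: φ = +15.76361°, λ = +84.07139°
Δφ = 17.1353°,  Δλ = 104.1142°
a = sin²(Δφ/2) + cos φ₁ cos φ₂ sin²(Δλ/2) = 0.620560
c = 2·arcsin(√a) = 1.814316 rad = 103.9526°
d = R·c = 6378.14 × 1.814316 = 11572.0 km

11572 km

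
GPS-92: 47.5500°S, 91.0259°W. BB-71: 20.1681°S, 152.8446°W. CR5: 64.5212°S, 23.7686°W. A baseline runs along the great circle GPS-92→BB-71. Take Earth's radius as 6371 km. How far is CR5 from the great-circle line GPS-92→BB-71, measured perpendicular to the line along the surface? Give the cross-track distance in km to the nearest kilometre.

δ₁₃ = central angle GPS-92→CR5 = 0.678761 rad  (haversine)
θ₁₃ = bearing GPS-92→CR5 = 140.809°,  θ₁₂ = bearing GPS-92→BB-71 = 276.508°
dₓₜ = R·arcsin(sin δ₁₃ · sin(θ₁₃ − θ₁₂)) = 6371·arcsin(0.62783·sin(-135.700°)) = -2891.901 km
|dₓₜ| = 2891.901 km

2892 km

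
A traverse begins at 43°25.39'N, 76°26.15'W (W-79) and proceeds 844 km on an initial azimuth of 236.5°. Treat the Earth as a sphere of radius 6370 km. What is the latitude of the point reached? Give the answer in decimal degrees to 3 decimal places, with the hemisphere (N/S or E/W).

W-79: φ = +43.42317°, λ = -76.43583°
δ = d/R = 844/6370 = 0.132496 rad
φ₂ = arcsin(sin φ₁ cos δ + cos φ₁ sin δ cos θ)
   = arcsin(0.68738·0.99124 + 0.72630·0.13211·-0.55194) = 38.93203°
λ₂ = λ₁ + atan2(sin θ sin δ cos φ₁, cos δ − sin φ₁ sin φ₂) = -84.57733°

38.932°N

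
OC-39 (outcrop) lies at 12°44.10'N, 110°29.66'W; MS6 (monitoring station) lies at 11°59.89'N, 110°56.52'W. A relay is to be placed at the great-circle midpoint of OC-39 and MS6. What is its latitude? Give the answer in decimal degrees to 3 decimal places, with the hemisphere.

12.367°N

OC-39: φ = +12.73500°, λ = -110.49433°
MS6: φ = +11.99817°, λ = -110.94200°
Bx = cos φ₂ cos Δλ = 0.978124,  By = cos φ₂ sin Δλ = -0.007642
φₘ = atan2(sin φ₁ + sin φ₂, √((cos φ₁ + Bx)² + By²)) = 12.36667°
λₘ = λ₁ + atan2(By, cos φ₁ + Bx) = -110.71848°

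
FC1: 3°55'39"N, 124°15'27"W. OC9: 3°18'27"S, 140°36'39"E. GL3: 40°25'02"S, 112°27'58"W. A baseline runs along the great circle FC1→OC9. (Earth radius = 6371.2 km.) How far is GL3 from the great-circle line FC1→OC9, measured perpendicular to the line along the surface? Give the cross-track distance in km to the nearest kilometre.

4985 km

FC1: φ = +3.92750°, λ = -124.25750°
OC9: φ = -3.30750°, λ = +140.61083°
GL3: φ = -40.41722°, λ = -112.46611°
δ₁₃ = central angle FC1→GL3 = 0.796631 rad  (haversine)
θ₁₃ = bearing FC1→GL3 = 167.432°,  θ₁₂ = bearing FC1→OC9 = 267.038°
dₓₜ = R·arcsin(sin δ₁₃ · sin(θ₁₃ − θ₁₂)) = 6371.2·arcsin(0.71501·sin(-99.606°)) = -4984.791 km
|dₓₜ| = 4984.791 km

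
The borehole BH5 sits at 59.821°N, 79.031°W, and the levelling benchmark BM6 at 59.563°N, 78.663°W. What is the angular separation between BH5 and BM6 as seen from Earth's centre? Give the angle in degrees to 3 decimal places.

0.318°

Δφ = -0.2580°,  Δλ = 0.3680°
a = sin²(Δφ/2) + cos φ₁ cos φ₂ sin²(Δλ/2) = 0.000008
c = 2·arcsin(√a) = 0.005548 rad = 0.3179°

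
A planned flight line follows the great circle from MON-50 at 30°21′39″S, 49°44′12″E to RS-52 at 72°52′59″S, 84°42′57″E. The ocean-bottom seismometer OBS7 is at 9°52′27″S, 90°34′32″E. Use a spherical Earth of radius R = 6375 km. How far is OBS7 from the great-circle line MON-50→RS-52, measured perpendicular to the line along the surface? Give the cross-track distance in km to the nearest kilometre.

4766 km

MON-50: φ = -30.36083°, λ = +49.73667°
RS-52: φ = -72.88306°, λ = +84.71583°
OBS7: φ = -9.87417°, λ = +90.57556°
δ₁₃ = central angle MON-50→OBS7 = 0.752762 rad  (haversine)
θ₁₃ = bearing MON-50→OBS7 = 70.451°,  θ₁₂ = bearing MON-50→RS-52 = 166.499°
dₓₜ = R·arcsin(sin δ₁₃ · sin(θ₁₃ − θ₁₂)) = 6375·arcsin(0.68366·sin(-96.048°)) = -4765.697 km
|dₓₜ| = 4765.697 km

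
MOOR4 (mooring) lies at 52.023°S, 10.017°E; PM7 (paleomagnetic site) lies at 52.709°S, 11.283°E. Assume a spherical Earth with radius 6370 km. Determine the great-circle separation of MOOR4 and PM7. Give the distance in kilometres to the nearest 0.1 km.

114.9 km

Δφ = -0.6860°,  Δλ = 1.2660°
a = sin²(Δφ/2) + cos φ₁ cos φ₂ sin²(Δλ/2) = 0.000081
c = 2·arcsin(√a) = 0.018038 rad = 1.0335°
d = R·c = 6370 × 0.018038 = 114.9 km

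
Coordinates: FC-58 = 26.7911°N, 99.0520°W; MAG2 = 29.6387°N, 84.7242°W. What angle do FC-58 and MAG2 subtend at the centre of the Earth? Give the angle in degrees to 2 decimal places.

12.93°

Δφ = 2.8476°,  Δλ = 14.3278°
a = sin²(Δφ/2) + cos φ₁ cos φ₂ sin²(Δλ/2) = 0.012684
c = 2·arcsin(√a) = 0.225723 rad = 12.9330°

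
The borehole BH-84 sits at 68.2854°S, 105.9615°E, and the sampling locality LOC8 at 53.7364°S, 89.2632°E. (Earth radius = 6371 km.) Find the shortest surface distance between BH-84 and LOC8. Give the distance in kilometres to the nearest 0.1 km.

Δφ = 14.5490°,  Δλ = -16.6983°
a = sin²(Δφ/2) + cos φ₁ cos φ₂ sin²(Δλ/2) = 0.020648
c = 2·arcsin(√a) = 0.288384 rad = 16.5232°
d = R·c = 6371 × 0.288384 = 1837.3 km

1837.3 km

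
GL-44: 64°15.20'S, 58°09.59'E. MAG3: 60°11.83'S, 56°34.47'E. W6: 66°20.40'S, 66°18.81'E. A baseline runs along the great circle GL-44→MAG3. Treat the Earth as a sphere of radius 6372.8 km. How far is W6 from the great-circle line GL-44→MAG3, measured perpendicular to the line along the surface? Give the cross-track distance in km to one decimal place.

GL-44: φ = -64.25333°, λ = +58.15983°
MAG3: φ = -60.19717°, λ = +56.57450°
W6: φ = -66.34000°, λ = +66.31350°
δ₁₃ = central angle GL-44→W6 = 0.069661 rad  (haversine)
θ₁₃ = bearing GL-44→W6 = 125.143°,  θ₁₂ = bearing GL-44→MAG3 = 348.973°
dₓₜ = R·arcsin(sin δ₁₃ · sin(θ₁₃ − θ₁₂)) = 6372.8·arcsin(0.06960·sin(-223.831°)) = 307.307 km
|dₓₜ| = 307.307 km

307.3 km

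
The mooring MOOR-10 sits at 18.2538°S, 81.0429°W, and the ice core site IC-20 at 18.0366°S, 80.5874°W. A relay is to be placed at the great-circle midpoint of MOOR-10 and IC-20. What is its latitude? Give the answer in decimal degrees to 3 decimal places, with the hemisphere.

18.145°S

Bx = cos φ₂ cos Δλ = 0.950829,  By = cos φ₂ sin Δλ = 0.007559
φₘ = atan2(sin φ₁ + sin φ₂, √((cos φ₁ + Bx)² + By²)) = -18.14533°
λₘ = λ₁ + atan2(By, cos φ₁ + Bx) = -80.81501°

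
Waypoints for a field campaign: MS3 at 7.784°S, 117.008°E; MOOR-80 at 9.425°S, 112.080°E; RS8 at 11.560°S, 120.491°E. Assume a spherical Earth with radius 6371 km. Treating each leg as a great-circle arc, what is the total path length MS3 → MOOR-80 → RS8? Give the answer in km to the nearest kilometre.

MS3→MOOR-80: c = 0.089732 rad, d = 571.68 km
MOOR-80→RS8: c = 0.149064 rad, d = 949.69 km
Total = 571.68 + 949.69 = 1521.37 km

1521 km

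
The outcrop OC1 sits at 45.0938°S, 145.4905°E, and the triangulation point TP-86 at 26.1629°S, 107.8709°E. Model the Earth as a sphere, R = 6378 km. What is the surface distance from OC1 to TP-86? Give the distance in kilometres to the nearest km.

Δφ = 18.9309°,  Δλ = -37.6196°
a = sin²(Δφ/2) + cos φ₁ cos φ₂ sin²(Δλ/2) = 0.092916
c = 2·arcsin(√a) = 0.619500 rad = 35.4947°
d = R·c = 6378 × 0.619500 = 3951.2 km

3951 km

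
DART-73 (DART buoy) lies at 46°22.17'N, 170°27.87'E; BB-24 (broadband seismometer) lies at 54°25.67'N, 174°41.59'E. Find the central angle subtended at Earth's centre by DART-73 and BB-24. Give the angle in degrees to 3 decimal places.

DART-73: φ = +46.36950°, λ = +170.46450°
BB-24: φ = +54.42783°, λ = +174.69317°
Δφ = 8.0583°,  Δλ = 4.2287°
a = sin²(Δφ/2) + cos φ₁ cos φ₂ sin²(Δλ/2) = 0.005483
c = 2·arcsin(√a) = 0.148236 rad = 8.4933°

8.493°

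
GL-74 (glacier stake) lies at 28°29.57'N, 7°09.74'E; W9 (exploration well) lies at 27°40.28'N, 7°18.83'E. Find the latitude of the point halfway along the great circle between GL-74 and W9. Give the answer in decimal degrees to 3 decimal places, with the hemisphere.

28.082°N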